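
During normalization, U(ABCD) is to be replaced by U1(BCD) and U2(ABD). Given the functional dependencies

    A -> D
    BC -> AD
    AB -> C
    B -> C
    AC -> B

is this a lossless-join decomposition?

Yes

Common attributes: U1 ∩ U2 = {BD}.
Closure of {BD}: B → C applies, adding C; BC → AD applies, adding A. So (BD)⁺ = {ABCD}.
This closure contains every attribute of U1, so U1 ∩ U2 → U1. The join is lossless.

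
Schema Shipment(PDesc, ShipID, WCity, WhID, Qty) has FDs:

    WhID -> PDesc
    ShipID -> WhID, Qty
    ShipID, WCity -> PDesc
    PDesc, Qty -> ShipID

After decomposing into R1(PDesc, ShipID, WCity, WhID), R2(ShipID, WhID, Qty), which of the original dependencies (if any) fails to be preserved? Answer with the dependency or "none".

PDesc, Qty -> ShipID

Check PDesc, Qty → ShipID: no single fragment contains all of {PDesc, ShipID, Qty}, and the restricted closure of {PDesc, Qty} across the fragments never reaches {ShipID}.
WhID → PDesc is preserved.
ShipID → WhID, Qty is preserved.
ShipID, WCity → PDesc is preserved.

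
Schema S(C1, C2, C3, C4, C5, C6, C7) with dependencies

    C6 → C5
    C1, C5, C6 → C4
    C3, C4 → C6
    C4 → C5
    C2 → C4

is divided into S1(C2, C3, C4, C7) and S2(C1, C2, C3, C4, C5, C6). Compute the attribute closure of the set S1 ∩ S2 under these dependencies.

S1 ∩ S2 = {C2, C3, C4}.
C3, C4 → C6 applies, adding C6
C4 → C5 applies, adding C5
Closure: {C2, C3, C4, C5, C6}.

C2, C3, C4, C5, C6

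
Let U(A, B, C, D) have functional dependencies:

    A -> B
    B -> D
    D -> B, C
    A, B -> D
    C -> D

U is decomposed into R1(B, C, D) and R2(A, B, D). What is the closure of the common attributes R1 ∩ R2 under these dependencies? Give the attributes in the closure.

B, C, D

R1 ∩ R2 = {B, D}.
D → B, C applies, adding C
Closure: {B, C, D}.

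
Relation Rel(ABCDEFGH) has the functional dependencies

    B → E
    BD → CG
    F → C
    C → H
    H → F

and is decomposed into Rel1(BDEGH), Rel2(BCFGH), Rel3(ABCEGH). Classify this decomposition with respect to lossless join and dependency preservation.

Lossless test (chase): Rows 1 and 2 agree on B; apply B→E and equate their E entries. Rows 1 and 2 agree on H; apply H→F and equate their F entries. Rows 1 and 3 agree on H; apply H→F and equate their F entries. Rows 1 and 2 agree on F; apply F→C and equate their C entries. No row becomes fully distinguished — the join is lossy.
Dependency preservation: BD → CG is not contained in any single fragment, but the restricted closure of its left-hand side across the fragments still reaches the right-hand side; the remaining FDs each lie inside some fragment. All dependencies are preserved.

lossy but dependency-preserving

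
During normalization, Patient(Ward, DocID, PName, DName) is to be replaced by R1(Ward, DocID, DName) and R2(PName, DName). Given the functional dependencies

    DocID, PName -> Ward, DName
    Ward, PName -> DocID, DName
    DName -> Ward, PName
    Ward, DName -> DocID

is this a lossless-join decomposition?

Yes

Common attributes: R1 ∩ R2 = {DName}.
Closure of {DName}: DName → Ward, PName applies, adding Ward, PName; Ward, DName → DocID applies, adding DocID. So (DName)⁺ = {Ward, DocID, PName, DName}.
This closure contains every attribute of R1, so R1 ∩ R2 → R1. The join is lossless.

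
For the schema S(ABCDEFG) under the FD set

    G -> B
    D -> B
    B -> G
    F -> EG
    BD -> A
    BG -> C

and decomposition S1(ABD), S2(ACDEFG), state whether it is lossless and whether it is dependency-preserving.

Lossless test: (AD)⁺ = {ABCDG}, which contains all of one fragment — lossless.
Dependency preservation: the restricted closure of {G} across the fragments never reaches {B}, so G → B cannot be enforced without a join — not preserved.

lossless but not dependency-preserving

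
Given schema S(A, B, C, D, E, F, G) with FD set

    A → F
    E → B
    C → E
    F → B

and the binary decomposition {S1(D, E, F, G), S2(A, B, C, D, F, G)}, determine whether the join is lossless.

No

Common attributes: S1 ∩ S2 = {D, F, G}.
Closure of {D, F, G}: F → B applies, adding B. So (D, F, G)⁺ = {B, D, F, G}.
The closure contains neither all of S1 = {D, E, F, G} nor all of S2 = {A, B, C, D, F, G}, so the common attributes are not a superkey of either fragment. The join is lossy.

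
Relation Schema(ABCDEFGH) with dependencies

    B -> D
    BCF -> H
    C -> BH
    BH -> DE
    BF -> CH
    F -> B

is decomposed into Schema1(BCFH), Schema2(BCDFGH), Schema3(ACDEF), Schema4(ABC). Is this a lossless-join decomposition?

Chase test. Columns are ABCDEFGH; row i has aⱼ where attribute j ∈ Schemai, else bᵢⱼ.
Initial tableau (one row per fragment):
  row 1: b11 a2 a3 b14 b15 a6 b17 a8
  row 2: b21 a2 a3 a4 b25 a6 a7 a8
  row 3: a1 b32 a3 a4 a5 a6 b37 b38
  row 4: a1 a2 a3 b44 b45 b46 b47 b48
Rows 1 and 2 agree on B; apply B→D and equate their D entries.
Rows 1 and 4 agree on B; apply B→D and equate their D entries.
Rows 1 and 3 agree on C; apply C→BH and equate their BH entries.
Rows 1 and 4 agree on C; apply C→BH and equate their BH entries.
Rows 1 and 2 agree on BH; apply BH→DE and equate their DE entries.
Rows 1 and 3 agree on BH; apply BH→DE and equate their DE entries.
Rows 1 and 4 agree on BH; apply BH→DE and equate their DE entries.
No row becomes fully distinguished — the join is lossy.

No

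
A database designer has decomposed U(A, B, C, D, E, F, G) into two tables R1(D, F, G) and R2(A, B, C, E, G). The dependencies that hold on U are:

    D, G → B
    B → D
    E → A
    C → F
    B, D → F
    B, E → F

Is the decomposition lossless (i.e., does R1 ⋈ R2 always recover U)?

Common attributes: R1 ∩ R2 = {G}.
No dependency enlarges {G}, so (G)⁺ = {G}.
The closure contains neither all of R1 = {D, F, G} nor all of R2 = {A, B, C, E, G}, so the common attributes are not a superkey of either fragment. The join is lossy.

No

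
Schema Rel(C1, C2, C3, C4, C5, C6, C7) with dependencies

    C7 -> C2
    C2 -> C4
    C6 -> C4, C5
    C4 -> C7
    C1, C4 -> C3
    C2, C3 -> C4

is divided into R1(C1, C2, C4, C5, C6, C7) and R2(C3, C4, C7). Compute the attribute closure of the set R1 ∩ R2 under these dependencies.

R1 ∩ R2 = {C4, C7}.
C7 → C2 applies, adding C2
Closure: {C2, C4, C7}.

C2, C4, C7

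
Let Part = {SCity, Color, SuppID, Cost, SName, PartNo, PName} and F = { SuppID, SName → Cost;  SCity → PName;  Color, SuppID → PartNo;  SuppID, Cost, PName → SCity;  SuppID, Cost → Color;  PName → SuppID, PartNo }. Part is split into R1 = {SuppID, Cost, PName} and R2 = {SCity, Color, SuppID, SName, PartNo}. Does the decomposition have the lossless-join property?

Common attributes: R1 ∩ R2 = {SuppID}.
No dependency enlarges {SuppID}, so (SuppID)⁺ = {SuppID}.
The closure contains neither all of R1 = {SuppID, Cost, PName} nor all of R2 = {SCity, Color, SuppID, SName, PartNo}, so the common attributes are not a superkey of either fragment. The join is lossy.

No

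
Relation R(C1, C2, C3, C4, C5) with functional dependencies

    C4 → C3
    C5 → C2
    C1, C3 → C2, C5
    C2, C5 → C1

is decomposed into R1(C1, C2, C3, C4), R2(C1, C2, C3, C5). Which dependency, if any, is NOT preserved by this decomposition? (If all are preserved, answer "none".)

none

C4 → C3 lies within R1.
C5 → C2 lies within R2.
C1, C3 → C2, C5 lies within R2.
C2, C5 → C1 lies within R2.
Every dependency is enforceable on the fragments, so the decomposition is dependency-preserving.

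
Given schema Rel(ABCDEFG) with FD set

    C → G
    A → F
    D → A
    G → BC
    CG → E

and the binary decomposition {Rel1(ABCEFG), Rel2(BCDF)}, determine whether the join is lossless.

No

Common attributes: Rel1 ∩ Rel2 = {BCF}.
Closure of {BCF}: C → G applies, adding G; CG → E applies, adding E. So (BCF)⁺ = {BCEFG}.
The closure contains neither all of Rel1 = {ABCEFG} nor all of Rel2 = {BCDF}, so the common attributes are not a superkey of either fragment. The join is lossy.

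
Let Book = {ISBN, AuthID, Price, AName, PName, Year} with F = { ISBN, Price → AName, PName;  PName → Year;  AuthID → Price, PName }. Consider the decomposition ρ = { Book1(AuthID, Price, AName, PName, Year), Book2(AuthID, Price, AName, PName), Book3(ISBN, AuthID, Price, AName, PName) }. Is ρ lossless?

Yes

Chase test. Columns are ISBN, AuthID, Price, AName, PName, Year; row i has aⱼ where attribute j ∈ Booki, else bᵢⱼ.
Initial tableau (one row per fragment):
  row 1: b11 a2 a3 a4 a5 a6
  row 2: b21 a2 a3 a4 a5 b26
  row 3: a1 a2 a3 a4 a5 b36
Rows 1 and 2 agree on PName; apply PName→Year and equate their Year entries.
Rows 1 and 3 agree on PName; apply PName→Year and equate their Year entries.
Row 3 is now all distinguished symbols — the join is lossless.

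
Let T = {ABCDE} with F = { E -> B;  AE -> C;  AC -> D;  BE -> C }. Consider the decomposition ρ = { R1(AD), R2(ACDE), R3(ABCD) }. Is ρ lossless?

No

Chase test. Columns are ABCDE; row i has aⱼ where attribute j ∈ Ri, else bᵢⱼ.
Initial tableau (one row per fragment):
  row 1: a1 b12 b13 a4 b15
  row 2: a1 b22 a3 a4 a5
  row 3: a1 a2 a3 a4 b35
No row becomes fully distinguished — the join is lossy.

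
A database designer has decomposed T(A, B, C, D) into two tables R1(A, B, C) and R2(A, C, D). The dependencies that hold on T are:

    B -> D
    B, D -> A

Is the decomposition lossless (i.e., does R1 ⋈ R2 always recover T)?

Common attributes: R1 ∩ R2 = {A, C}.
No dependency enlarges {A, C}, so (A, C)⁺ = {A, C}.
The closure contains neither all of R1 = {A, B, C} nor all of R2 = {A, C, D}, so the common attributes are not a superkey of either fragment. The join is lossy.

No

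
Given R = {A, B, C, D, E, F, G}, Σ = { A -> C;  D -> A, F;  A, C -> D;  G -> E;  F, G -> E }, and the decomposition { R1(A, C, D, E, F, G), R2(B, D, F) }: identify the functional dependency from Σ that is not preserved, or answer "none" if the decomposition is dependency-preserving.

A → C lies within R1.
D → A, F lies within R1.
A, C → D lies within R1.
G → E lies within R1.
F, G → E lies within R1.
Every dependency is enforceable on the fragments, so the decomposition is dependency-preserving.

none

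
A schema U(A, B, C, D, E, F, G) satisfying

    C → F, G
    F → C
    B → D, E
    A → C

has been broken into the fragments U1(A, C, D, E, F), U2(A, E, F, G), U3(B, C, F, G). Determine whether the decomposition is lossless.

No

Chase test. Columns are A, B, C, D, E, F, G; row i has aⱼ where attribute j ∈ Ui, else bᵢⱼ.
Initial tableau (one row per fragment):
  row 1: a1 b12 a3 a4 a5 a6 b17
  row 2: a1 b22 b23 b24 a5 a6 a7
  row 3: b31 a2 a3 b34 b35 a6 a7
Rows 1 and 3 agree on C; apply C→F, G and equate their F, G entries.
Rows 1 and 2 agree on F; apply F→C and equate their C entries.
No row becomes fully distinguished — the join is lossy.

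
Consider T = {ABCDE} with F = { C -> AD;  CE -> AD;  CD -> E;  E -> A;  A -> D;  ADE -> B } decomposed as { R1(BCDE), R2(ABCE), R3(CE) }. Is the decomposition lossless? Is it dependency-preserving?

lossless but not dependency-preserving

Lossless test (chase): Rows 1 and 2 agree on C; apply C→AD and equate their AD entries. Rows 1 and 3 agree on C; apply C→AD and equate their AD entries. Rows 1 and 3 agree on ADE; apply ADE→B and equate their B entries. Row 1 is now all distinguished symbols — the join is lossless.
Dependency preservation: the restricted closure of {A} across the fragments never reaches {D}, so A → D cannot be enforced without a join — not preserved.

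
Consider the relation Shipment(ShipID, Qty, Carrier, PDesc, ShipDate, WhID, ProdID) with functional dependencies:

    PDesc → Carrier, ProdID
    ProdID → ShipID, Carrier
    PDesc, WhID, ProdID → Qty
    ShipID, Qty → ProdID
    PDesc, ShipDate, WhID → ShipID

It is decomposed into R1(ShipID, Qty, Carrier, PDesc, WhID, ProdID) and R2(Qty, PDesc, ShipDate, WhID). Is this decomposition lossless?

Common attributes: R1 ∩ R2 = {Qty, PDesc, WhID}.
Closure of {Qty, PDesc, WhID}: PDesc → Carrier, ProdID applies, adding Carrier, ProdID; ProdID → ShipID, Carrier applies, adding ShipID. So (Qty, PDesc, WhID)⁺ = {ShipID, Qty, Carrier, PDesc, WhID, ProdID}.
This closure contains every attribute of R1, so R1 ∩ R2 → R1. The join is lossless.

Yes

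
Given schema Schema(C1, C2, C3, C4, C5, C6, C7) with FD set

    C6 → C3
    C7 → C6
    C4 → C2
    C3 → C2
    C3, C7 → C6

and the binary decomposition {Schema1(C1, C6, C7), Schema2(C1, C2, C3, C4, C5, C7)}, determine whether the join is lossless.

Common attributes: Schema1 ∩ Schema2 = {C1, C7}.
Closure of {C1, C7}: C7 → C6 applies, adding C6; C6 → C3 applies, adding C3; C3 → C2 applies, adding C2. So (C1, C7)⁺ = {C1, C2, C3, C6, C7}.
This closure contains every attribute of Schema1, so Schema1 ∩ Schema2 → Schema1. The join is lossless.

Yes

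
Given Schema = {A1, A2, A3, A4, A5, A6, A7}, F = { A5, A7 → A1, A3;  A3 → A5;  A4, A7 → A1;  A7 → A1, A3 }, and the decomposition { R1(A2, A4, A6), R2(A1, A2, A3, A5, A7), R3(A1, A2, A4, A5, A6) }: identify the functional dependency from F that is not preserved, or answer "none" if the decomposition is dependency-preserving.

A5, A7 → A1, A3 lies within R2.
A3 → A5 lies within R2.
A4, A7 → A1: restricted closure across fragments reaches A1.
A7 → A1, A3 lies within R2.
Every dependency is enforceable on the fragments, so the decomposition is dependency-preserving.

none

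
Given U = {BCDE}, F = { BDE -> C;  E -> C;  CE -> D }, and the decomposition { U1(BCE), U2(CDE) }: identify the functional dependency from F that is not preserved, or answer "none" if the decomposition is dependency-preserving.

BDE → C: restricted closure across fragments reaches C.
E → C lies within U1.
CE → D lies within U2.
Every dependency is enforceable on the fragments, so the decomposition is dependency-preserving.

none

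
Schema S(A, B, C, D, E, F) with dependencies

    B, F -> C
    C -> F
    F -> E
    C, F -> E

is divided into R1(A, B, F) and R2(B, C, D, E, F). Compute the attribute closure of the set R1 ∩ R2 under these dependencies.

B, C, E, F

R1 ∩ R2 = {B, F}.
B, F → C applies, adding C
F → E applies, adding E
Closure: {B, C, E, F}.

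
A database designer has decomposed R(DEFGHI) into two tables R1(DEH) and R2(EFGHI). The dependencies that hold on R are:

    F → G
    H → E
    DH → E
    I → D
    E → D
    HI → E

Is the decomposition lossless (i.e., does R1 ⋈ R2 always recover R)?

Common attributes: R1 ∩ R2 = {EH}.
Closure of {EH}: E → D applies, adding D. So (EH)⁺ = {DEH}.
This closure contains every attribute of R1, so R1 ∩ R2 → R1. The join is lossless.

Yes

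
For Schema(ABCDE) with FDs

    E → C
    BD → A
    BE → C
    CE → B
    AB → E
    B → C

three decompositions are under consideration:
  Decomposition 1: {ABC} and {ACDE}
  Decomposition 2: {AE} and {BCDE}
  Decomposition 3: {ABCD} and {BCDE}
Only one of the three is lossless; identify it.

Decomposition 3

Decomposition 1: common = {AC}, closure = {AC} → lossy.
Decomposition 2: common = {E}, closure = {BCE} → lossy.
Decomposition 3: common = {BCD}, closure = {ABCDE} → lossless.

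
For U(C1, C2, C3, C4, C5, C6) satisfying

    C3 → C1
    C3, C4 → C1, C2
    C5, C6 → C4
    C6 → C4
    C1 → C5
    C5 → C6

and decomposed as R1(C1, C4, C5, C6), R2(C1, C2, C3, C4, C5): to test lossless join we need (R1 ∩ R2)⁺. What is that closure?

C1, C4, C5, C6

R1 ∩ R2 = {C1, C4, C5}.
C5 → C6 applies, adding C6
Closure: {C1, C4, C5, C6}.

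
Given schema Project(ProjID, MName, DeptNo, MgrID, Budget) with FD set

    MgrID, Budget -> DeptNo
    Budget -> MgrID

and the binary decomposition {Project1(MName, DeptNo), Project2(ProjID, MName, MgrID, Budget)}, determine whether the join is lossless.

Common attributes: Project1 ∩ Project2 = {MName}.
No dependency enlarges {MName}, so (MName)⁺ = {MName}.
The closure contains neither all of Project1 = {MName, DeptNo} nor all of Project2 = {ProjID, MName, MgrID, Budget}, so the common attributes are not a superkey of either fragment. The join is lossy.

No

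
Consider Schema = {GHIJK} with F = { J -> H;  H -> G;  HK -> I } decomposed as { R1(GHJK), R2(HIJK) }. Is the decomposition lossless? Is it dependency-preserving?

lossless and dependency-preserving

Lossless test: (HJK)⁺ = {GHIJK}, which contains all of one fragment — lossless.
Dependency preservation: every FD's attributes lie within a single fragment, so each can be enforced locally — preserved.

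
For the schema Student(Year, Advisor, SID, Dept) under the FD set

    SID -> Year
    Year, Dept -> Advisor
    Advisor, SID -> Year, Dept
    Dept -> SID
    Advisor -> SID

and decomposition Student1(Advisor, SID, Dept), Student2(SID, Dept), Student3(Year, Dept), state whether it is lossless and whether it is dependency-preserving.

lossless but not dependency-preserving

Lossless test (chase): Rows 1 and 2 agree on SID; apply SID→Year and equate their Year entries. Rows 1 and 2 agree on Year, Dept; apply Year, Dept→Advisor and equate their Advisor entries. Rows 1 and 3 agree on Dept; apply Dept→SID and equate their SID entries. Rows 1 and 3 agree on SID; apply SID→Year and equate their Year entries. Rows 1 and 3 agree on Year, Dept; apply Year, Dept→Advisor and equate their Advisor entries. Row 1 is now all distinguished symbols — the join is lossless.
Dependency preservation: the restricted closure of {SID} across the fragments never reaches {Year}, so SID → Year cannot be enforced without a join — not preserved.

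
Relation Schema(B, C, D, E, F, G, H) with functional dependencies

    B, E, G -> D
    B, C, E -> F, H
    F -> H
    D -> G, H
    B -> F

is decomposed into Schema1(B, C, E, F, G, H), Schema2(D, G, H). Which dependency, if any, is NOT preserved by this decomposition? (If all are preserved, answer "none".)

Check B, E, G → D: no single fragment contains all of {B, D, E, G}, and the restricted closure of {B, E, G} across the fragments never reaches {D}.
B, C, E → F, H is preserved.
F → H is preserved.
D → G, H is preserved.
B → F is preserved.

B, E, G -> D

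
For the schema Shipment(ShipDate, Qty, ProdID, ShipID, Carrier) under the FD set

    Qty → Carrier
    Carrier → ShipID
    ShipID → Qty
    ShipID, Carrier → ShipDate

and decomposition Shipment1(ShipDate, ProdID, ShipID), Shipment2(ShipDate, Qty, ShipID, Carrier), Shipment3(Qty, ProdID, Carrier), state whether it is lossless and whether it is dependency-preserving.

Lossless test (chase): Rows 2 and 3 agree on Carrier; apply Carrier→ShipID and equate their ShipID entries. Rows 1 and 2 agree on ShipID; apply ShipID→Qty and equate their Qty entries. Rows 2 and 3 agree on ShipID, Carrier; apply ShipID, Carrier→ShipDate and equate their ShipDate entries. Rows 1 and 2 agree on Qty; apply Qty→Carrier and equate their Carrier entries. Row 1 is now all distinguished symbols — the join is lossless.
Dependency preservation: every FD's attributes lie within a single fragment, so each can be enforced locally — preserved.

lossless and dependency-preserving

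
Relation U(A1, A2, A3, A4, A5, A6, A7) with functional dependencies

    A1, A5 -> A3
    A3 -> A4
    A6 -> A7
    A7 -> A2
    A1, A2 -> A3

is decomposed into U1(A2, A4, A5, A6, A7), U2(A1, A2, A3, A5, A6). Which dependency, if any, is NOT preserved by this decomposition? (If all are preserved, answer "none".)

A3 -> A4

Check A3 → A4: no single fragment contains all of {A3, A4}, and the restricted closure of {A3} across the fragments never reaches {A4}.
A1, A5 → A3 is preserved.
A6 → A7 is preserved.
A7 → A2 is preserved.
A1, A2 → A3 is preserved.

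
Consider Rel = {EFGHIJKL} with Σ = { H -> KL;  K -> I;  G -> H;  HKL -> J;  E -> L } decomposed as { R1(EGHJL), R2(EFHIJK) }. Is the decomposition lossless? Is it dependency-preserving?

lossy but dependency-preserving

Lossless test: (EHJ)⁺ = {EHIJKL}, which is a superkey of neither fragment — lossy.
Dependency preservation: H → KL; HKL → J are not contained in any single fragment, but the restricted closure of each left-hand side across the fragments still reaches the right-hand side; the remaining FDs each lie inside some fragment. All dependencies are preserved.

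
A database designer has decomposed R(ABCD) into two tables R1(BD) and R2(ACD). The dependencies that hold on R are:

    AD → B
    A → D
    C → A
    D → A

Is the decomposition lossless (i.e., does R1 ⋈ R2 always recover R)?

Common attributes: R1 ∩ R2 = {D}.
Closure of {D}: D → A applies, adding A; AD → B applies, adding B. So (D)⁺ = {ABD}.
This closure contains every attribute of R1, so R1 ∩ R2 → R1. The join is lossless.

Yes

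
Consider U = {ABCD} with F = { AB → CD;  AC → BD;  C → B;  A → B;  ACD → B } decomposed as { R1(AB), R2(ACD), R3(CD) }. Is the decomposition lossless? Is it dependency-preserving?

Lossless test (chase): Rows 2 and 3 agree on C; apply C→B and equate their B entries. Rows 1 and 2 agree on A; apply A→B and equate their B entries. Rows 1 and 2 agree on AB; apply AB→CD and equate their CD entries. Row 1 is now all distinguished symbols — the join is lossless.
Dependency preservation: the restricted closure of {C} across the fragments never reaches {B}, so C → B cannot be enforced without a join — not preserved.

lossless but not dependency-preserving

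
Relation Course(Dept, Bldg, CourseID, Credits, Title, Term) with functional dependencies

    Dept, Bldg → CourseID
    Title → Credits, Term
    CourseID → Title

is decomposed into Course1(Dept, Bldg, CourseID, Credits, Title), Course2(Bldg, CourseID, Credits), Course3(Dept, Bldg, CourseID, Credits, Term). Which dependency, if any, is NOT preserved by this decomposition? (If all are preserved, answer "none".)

Check Title → Credits, Term: no single fragment contains all of {Credits, Title, Term}, and the restricted closure of {Title} across the fragments never reaches {Credits, Term}.
Dept, Bldg → CourseID is preserved.
CourseID → Title is preserved.

Title → Credits, Term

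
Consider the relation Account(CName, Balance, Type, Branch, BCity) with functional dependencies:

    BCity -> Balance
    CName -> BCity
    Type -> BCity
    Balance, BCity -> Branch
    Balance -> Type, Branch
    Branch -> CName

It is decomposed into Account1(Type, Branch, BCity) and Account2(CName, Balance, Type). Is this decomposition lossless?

Common attributes: Account1 ∩ Account2 = {Type}.
Closure of {Type}: Type → BCity applies, adding BCity; BCity → Balance applies, adding Balance; Balance, BCity → Branch applies, adding Branch; Branch → CName applies, adding CName. So (Type)⁺ = {CName, Balance, Type, Branch, BCity}.
This closure contains every attribute of Account1, so Account1 ∩ Account2 → Account1. The join is lossless.

Yes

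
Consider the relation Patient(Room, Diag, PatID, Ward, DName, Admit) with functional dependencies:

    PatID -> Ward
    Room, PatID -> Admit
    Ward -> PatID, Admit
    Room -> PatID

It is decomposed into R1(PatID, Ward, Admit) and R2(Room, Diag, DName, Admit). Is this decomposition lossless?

No

Common attributes: R1 ∩ R2 = {Admit}.
No dependency enlarges {Admit}, so (Admit)⁺ = {Admit}.
The closure contains neither all of R1 = {PatID, Ward, Admit} nor all of R2 = {Room, Diag, DName, Admit}, so the common attributes are not a superkey of either fragment. The join is lossy.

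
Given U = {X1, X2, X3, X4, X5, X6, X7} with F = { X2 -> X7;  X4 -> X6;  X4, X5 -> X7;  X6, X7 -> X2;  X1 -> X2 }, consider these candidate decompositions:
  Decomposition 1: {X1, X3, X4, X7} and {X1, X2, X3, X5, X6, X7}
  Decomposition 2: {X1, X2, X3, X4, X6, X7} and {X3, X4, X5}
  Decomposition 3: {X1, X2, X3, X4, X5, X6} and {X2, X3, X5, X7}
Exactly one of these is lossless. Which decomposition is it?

Decomposition 1: common = {X1, X3, X7}, closure = {X1, X2, X3, X7} → lossy.
Decomposition 2: common = {X3, X4}, closure = {X3, X4, X6} → lossy.
Decomposition 3: common = {X2, X3, X5}, closure = {X2, X3, X5, X7} → lossless.

Decomposition 3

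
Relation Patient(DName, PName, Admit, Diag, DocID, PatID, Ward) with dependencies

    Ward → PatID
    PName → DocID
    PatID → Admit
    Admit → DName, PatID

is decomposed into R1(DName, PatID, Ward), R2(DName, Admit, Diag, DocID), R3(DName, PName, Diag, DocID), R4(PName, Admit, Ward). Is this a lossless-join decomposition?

Chase test. Columns are DName, PName, Admit, Diag, DocID, PatID, Ward; row i has aⱼ where attribute j ∈ Ri, else bᵢⱼ.
Initial tableau (one row per fragment):
  row 1: a1 b12 b13 b14 b15 a6 a7
  row 2: a1 b22 a3 a4 a5 b26 b27
  row 3: a1 a2 b33 a4 a5 b36 b37
  row 4: b41 a2 a3 b44 b45 b46 a7
Rows 1 and 4 agree on Ward; apply Ward→PatID and equate their PatID entries.
Rows 3 and 4 agree on PName; apply PName→DocID and equate their DocID entries.
Rows 1 and 4 agree on PatID; apply PatID→Admit and equate their Admit entries.
Rows 1 and 2 agree on Admit; apply Admit→DName, PatID and equate their DName, PatID entries.
Rows 1 and 4 agree on Admit; apply Admit→DName, PatID and equate their DName, PatID entries.
No row becomes fully distinguished — the join is lossy.

No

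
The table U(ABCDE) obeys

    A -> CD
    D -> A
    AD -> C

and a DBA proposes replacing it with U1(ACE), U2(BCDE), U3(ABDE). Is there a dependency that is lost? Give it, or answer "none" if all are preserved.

A → CD: restricted closure across fragments reaches CD.
D → A lies within U3.
AD → C: restricted closure across fragments reaches C.
Every dependency is enforceable on the fragments, so the decomposition is dependency-preserving.

none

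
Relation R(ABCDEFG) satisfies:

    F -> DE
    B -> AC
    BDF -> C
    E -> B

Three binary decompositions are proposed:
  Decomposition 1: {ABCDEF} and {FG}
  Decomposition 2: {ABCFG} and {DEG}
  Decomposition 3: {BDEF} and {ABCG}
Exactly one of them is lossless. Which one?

Decomposition 1

Decomposition 1: common = {F}, closure = {ABCDEF} → lossless.
Decomposition 2: common = {G}, closure = {G} → lossy.
Decomposition 3: common = {B}, closure = {ABC} → lossy.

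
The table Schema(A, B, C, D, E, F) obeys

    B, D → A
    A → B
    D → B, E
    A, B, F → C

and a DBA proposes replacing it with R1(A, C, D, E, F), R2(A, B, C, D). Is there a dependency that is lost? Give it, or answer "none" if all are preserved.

none

B, D → A lies within R2.
A → B lies within R2.
D → B, E: restricted closure across fragments reaches B, E.
A, B, F → C: restricted closure across fragments reaches C.
Every dependency is enforceable on the fragments, so the decomposition is dependency-preserving.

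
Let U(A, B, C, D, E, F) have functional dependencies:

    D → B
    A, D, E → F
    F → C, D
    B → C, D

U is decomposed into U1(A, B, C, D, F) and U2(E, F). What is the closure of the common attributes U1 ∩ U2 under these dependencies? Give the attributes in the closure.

U1 ∩ U2 = {F}.
F → C, D applies, adding C, D
D → B applies, adding B
Closure: {B, C, D, F}.

B, C, D, F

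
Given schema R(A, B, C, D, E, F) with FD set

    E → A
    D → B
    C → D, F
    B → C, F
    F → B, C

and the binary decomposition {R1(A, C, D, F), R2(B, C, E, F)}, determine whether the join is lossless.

Common attributes: R1 ∩ R2 = {C, F}.
Closure of {C, F}: C → D, F applies, adding D; F → B, C applies, adding B. So (C, F)⁺ = {B, C, D, F}.
The closure contains neither all of R1 = {A, C, D, F} nor all of R2 = {B, C, E, F}, so the common attributes are not a superkey of either fragment. The join is lossy.

No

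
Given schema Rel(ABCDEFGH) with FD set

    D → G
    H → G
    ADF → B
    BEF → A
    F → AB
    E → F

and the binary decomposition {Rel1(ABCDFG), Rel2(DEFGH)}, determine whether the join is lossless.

No

Common attributes: Rel1 ∩ Rel2 = {DFG}.
Closure of {DFG}: F → AB applies, adding AB. So (DFG)⁺ = {ABDFG}.
The closure contains neither all of Rel1 = {ABCDFG} nor all of Rel2 = {DEFGH}, so the common attributes are not a superkey of either fragment. The join is lossy.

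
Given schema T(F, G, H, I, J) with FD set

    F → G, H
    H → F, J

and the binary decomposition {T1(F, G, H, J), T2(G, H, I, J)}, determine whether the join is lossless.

Yes

Common attributes: T1 ∩ T2 = {G, H, J}.
Closure of {G, H, J}: H → F, J applies, adding F. So (G, H, J)⁺ = {F, G, H, J}.
This closure contains every attribute of T1, so T1 ∩ T2 → T1. The join is lossless.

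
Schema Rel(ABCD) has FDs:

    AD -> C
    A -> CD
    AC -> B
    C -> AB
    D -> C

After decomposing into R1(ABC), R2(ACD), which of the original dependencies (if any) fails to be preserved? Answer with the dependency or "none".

none

AD → C lies within R2.
A → CD lies within R2.
AC → B lies within R1.
C → AB lies within R1.
D → C lies within R2.
Every dependency is enforceable on the fragments, so the decomposition is dependency-preserving.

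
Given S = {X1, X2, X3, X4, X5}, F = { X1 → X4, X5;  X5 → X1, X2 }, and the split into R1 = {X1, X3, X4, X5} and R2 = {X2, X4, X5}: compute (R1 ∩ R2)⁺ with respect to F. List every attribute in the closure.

R1 ∩ R2 = {X4, X5}.
X5 → X1, X2 applies, adding X1, X2
Closure: {X1, X2, X4, X5}.

X1, X2, X4, X5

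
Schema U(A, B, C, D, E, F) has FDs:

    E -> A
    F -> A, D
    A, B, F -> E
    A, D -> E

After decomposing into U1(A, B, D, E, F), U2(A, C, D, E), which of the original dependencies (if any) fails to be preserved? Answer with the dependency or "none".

E → A lies within U1.
F → A, D lies within U1.
A, B, F → E lies within U1.
A, D → E lies within U1.
Every dependency is enforceable on the fragments, so the decomposition is dependency-preserving.

none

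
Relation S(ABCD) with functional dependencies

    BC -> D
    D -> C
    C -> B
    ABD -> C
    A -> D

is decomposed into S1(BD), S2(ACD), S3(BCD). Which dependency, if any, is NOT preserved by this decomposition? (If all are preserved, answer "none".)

none

BC → D lies within S3.
D → C lies within S2.
C → B lies within S3.
ABD → C: restricted closure across fragments reaches C.
A → D lies within S2.
Every dependency is enforceable on the fragments, so the decomposition is dependency-preserving.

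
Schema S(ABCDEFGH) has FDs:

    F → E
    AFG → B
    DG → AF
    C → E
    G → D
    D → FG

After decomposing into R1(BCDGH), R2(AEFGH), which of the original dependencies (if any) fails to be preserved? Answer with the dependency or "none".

Check C → E: no single fragment contains all of {CE}, and the restricted closure of {C} across the fragments never reaches {E}.
F → E is preserved.
AFG → B is preserved.
DG → AF is preserved.
G → D is preserved.
D → FG is preserved.

C → E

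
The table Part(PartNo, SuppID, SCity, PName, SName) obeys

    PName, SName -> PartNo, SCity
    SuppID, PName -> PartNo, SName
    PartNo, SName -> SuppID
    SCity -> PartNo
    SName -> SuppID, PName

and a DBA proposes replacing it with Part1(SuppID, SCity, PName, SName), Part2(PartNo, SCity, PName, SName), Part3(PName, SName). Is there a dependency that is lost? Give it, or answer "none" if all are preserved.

none

PName, SName → PartNo, SCity lies within Part2.
SuppID, PName → PartNo, SName: restricted closure across fragments reaches PartNo, SName.
PartNo, SName → SuppID: restricted closure across fragments reaches SuppID.
SCity → PartNo lies within Part2.
SName → SuppID, PName lies within Part1.
Every dependency is enforceable on the fragments, so the decomposition is dependency-preserving.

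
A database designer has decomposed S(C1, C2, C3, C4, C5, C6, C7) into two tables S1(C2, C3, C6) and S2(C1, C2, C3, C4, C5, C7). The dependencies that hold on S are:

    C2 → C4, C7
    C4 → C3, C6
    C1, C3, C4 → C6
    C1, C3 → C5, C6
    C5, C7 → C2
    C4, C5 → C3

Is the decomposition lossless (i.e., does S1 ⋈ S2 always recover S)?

Common attributes: S1 ∩ S2 = {C2, C3}.
Closure of {C2, C3}: C2 → C4, C7 applies, adding C4, C7; C4 → C3, C6 applies, adding C6. So (C2, C3)⁺ = {C2, C3, C4, C6, C7}.
This closure contains every attribute of S1, so S1 ∩ S2 → S1. The join is lossless.

Yes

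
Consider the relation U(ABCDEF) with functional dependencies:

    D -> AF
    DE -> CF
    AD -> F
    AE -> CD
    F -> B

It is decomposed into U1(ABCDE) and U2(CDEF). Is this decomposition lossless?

Yes

Common attributes: U1 ∩ U2 = {CDE}.
Closure of {CDE}: D → AF applies, adding AF; F → B applies, adding B. So (CDE)⁺ = {ABCDEF}.
This closure contains every attribute of U1, so U1 ∩ U2 → U1. The join is lossless.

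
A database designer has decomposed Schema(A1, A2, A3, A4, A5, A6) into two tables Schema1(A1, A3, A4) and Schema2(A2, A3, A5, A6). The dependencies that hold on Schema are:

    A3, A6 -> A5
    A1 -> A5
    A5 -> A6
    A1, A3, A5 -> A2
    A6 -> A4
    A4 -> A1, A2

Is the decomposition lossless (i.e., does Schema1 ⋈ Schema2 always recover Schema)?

No

Common attributes: Schema1 ∩ Schema2 = {A3}.
No dependency enlarges {A3}, so (A3)⁺ = {A3}.
The closure contains neither all of Schema1 = {A1, A3, A4} nor all of Schema2 = {A2, A3, A5, A6}, so the common attributes are not a superkey of either fragment. The join is lossy.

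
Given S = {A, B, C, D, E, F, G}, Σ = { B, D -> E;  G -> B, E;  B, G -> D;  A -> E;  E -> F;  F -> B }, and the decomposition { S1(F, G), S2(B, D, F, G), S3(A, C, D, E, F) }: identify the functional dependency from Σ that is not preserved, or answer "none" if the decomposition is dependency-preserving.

none

B, D → E: restricted closure across fragments reaches E.
G → B, E: restricted closure across fragments reaches B, E.
B, G → D lies within S2.
A → E lies within S3.
E → F lies within S3.
F → B lies within S2.
Every dependency is enforceable on the fragments, so the decomposition is dependency-preserving.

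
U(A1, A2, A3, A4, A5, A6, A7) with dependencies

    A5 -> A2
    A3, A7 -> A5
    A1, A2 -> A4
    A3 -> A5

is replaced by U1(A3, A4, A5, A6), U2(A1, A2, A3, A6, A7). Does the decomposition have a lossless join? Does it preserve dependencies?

lossy and not dependency-preserving

Lossless test: (A3, A6)⁺ = {A2, A3, A5, A6}, which is a superkey of neither fragment — lossy.
Dependency preservation: the restricted closure of {A5} across the fragments never reaches {A2}, so A5 → A2 cannot be enforced without a join — not preserved.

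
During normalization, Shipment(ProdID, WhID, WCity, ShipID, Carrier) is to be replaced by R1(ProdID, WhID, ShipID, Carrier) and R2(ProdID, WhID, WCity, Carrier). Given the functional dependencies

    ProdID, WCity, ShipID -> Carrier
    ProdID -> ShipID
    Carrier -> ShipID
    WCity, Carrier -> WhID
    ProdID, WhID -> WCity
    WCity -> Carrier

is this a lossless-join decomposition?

Common attributes: R1 ∩ R2 = {ProdID, WhID, Carrier}.
Closure of {ProdID, WhID, Carrier}: ProdID → ShipID applies, adding ShipID; ProdID, WhID → WCity applies, adding WCity. So (ProdID, WhID, Carrier)⁺ = {ProdID, WhID, WCity, ShipID, Carrier}.
This closure contains every attribute of R1, so R1 ∩ R2 → R1. The join is lossless.

Yes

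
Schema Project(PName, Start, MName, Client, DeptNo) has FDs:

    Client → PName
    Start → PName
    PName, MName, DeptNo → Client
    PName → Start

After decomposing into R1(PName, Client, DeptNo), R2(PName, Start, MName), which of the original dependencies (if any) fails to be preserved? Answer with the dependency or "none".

Check PName, MName, DeptNo → Client: no single fragment contains all of {PName, MName, Client, DeptNo}, and the restricted closure of {PName, MName, DeptNo} across the fragments never reaches {Client}.
Client → PName is preserved.
Start → PName is preserved.
PName → Start is preserved.

PName, MName, DeptNo → Client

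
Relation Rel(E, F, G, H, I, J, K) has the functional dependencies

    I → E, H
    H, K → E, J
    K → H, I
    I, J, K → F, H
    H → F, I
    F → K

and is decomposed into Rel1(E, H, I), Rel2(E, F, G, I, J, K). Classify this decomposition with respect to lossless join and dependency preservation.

lossless and dependency-preserving

Lossless test: (E, I)⁺ = {E, F, H, I, J, K}, which contains all of one fragment — lossless.
Dependency preservation: H, K → E, J; K → H, I; I, J, K → F, H; H → F, I are not contained in any single fragment, but the restricted closure of each left-hand side across the fragments still reaches the right-hand side; the remaining FDs each lie inside some fragment. All dependencies are preserved.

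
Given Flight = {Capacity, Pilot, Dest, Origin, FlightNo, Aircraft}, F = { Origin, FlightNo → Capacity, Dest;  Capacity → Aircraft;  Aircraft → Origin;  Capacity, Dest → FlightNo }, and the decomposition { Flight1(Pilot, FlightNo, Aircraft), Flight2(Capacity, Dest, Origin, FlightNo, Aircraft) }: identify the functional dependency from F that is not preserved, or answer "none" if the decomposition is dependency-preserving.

none

Origin, FlightNo → Capacity, Dest lies within Flight2.
Capacity → Aircraft lies within Flight2.
Aircraft → Origin lies within Flight2.
Capacity, Dest → FlightNo lies within Flight2.
Every dependency is enforceable on the fragments, so the decomposition is dependency-preserving.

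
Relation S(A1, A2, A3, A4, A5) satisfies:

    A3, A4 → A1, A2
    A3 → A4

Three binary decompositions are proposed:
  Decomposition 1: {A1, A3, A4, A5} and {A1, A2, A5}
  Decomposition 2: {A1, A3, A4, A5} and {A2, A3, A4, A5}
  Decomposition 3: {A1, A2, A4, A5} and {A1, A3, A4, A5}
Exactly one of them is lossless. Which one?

Decomposition 1: common = {A1, A5}, closure = {A1, A5} → lossy.
Decomposition 2: common = {A3, A4, A5}, closure = {A1, A2, A3, A4, A5} → lossless.
Decomposition 3: common = {A1, A4, A5}, closure = {A1, A4, A5} → lossy.

Decomposition 2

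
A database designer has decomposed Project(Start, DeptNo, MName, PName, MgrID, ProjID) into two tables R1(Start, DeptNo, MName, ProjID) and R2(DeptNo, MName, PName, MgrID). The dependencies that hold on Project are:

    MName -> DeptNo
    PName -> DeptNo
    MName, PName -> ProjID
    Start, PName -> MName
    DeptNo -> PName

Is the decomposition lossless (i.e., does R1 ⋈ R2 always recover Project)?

No

Common attributes: R1 ∩ R2 = {DeptNo, MName}.
Closure of {DeptNo, MName}: DeptNo → PName applies, adding PName; MName, PName → ProjID applies, adding ProjID. So (DeptNo, MName)⁺ = {DeptNo, MName, PName, ProjID}.
The closure contains neither all of R1 = {Start, DeptNo, MName, ProjID} nor all of R2 = {DeptNo, MName, PName, MgrID}, so the common attributes are not a superkey of either fragment. The join is lossy.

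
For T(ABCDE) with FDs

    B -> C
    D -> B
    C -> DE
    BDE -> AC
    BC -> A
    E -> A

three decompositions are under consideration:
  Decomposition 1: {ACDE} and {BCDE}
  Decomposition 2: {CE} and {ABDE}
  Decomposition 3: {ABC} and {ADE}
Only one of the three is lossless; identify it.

Decomposition 1: common = {CDE}, closure = {ABCDE} → lossless.
Decomposition 2: common = {E}, closure = {AE} → lossy.
Decomposition 3: common = {A}, closure = {A} → lossy.

Decomposition 1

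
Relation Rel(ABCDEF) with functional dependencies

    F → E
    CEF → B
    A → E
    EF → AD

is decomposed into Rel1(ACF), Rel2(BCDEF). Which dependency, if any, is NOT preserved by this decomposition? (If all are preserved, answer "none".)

Check A → E: no single fragment contains all of {AE}, and the restricted closure of {A} across the fragments never reaches {E}.
F → E is preserved.
CEF → B is preserved.
EF → AD is preserved.

A → E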